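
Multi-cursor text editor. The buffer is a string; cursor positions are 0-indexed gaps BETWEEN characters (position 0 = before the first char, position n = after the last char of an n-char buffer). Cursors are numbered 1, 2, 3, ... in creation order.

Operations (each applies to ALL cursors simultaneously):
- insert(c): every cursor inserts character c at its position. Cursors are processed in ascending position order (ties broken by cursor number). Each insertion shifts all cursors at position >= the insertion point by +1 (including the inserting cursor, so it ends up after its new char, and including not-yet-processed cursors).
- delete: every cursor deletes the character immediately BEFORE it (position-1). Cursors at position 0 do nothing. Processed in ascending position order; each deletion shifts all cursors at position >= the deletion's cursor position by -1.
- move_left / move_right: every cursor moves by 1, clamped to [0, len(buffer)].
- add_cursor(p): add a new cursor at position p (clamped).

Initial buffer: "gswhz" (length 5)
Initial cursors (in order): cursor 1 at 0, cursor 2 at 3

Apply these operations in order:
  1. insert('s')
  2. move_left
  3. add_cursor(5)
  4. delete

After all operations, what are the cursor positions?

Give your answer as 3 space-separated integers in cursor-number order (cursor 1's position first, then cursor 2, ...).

Answer: 0 3 3

Derivation:
After op 1 (insert('s')): buffer="sgswshz" (len 7), cursors c1@1 c2@5, authorship 1...2..
After op 2 (move_left): buffer="sgswshz" (len 7), cursors c1@0 c2@4, authorship 1...2..
After op 3 (add_cursor(5)): buffer="sgswshz" (len 7), cursors c1@0 c2@4 c3@5, authorship 1...2..
After op 4 (delete): buffer="sgshz" (len 5), cursors c1@0 c2@3 c3@3, authorship 1....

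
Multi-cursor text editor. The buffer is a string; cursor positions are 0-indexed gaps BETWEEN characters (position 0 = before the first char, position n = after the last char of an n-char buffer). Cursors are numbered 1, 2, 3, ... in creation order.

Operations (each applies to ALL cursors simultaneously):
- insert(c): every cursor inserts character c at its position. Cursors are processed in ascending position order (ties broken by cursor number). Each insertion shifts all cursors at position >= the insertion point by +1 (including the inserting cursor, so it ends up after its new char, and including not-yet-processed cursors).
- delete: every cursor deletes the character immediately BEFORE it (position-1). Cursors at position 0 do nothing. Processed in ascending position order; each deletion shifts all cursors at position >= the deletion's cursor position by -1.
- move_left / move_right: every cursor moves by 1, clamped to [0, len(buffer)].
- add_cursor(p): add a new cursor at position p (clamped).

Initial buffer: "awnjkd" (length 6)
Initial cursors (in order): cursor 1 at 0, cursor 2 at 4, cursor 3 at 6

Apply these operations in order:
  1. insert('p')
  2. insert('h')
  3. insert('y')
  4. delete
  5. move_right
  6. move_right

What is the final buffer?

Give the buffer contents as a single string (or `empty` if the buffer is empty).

Answer: phawnjphkdph

Derivation:
After op 1 (insert('p')): buffer="pawnjpkdp" (len 9), cursors c1@1 c2@6 c3@9, authorship 1....2..3
After op 2 (insert('h')): buffer="phawnjphkdph" (len 12), cursors c1@2 c2@8 c3@12, authorship 11....22..33
After op 3 (insert('y')): buffer="phyawnjphykdphy" (len 15), cursors c1@3 c2@10 c3@15, authorship 111....222..333
After op 4 (delete): buffer="phawnjphkdph" (len 12), cursors c1@2 c2@8 c3@12, authorship 11....22..33
After op 5 (move_right): buffer="phawnjphkdph" (len 12), cursors c1@3 c2@9 c3@12, authorship 11....22..33
After op 6 (move_right): buffer="phawnjphkdph" (len 12), cursors c1@4 c2@10 c3@12, authorship 11....22..33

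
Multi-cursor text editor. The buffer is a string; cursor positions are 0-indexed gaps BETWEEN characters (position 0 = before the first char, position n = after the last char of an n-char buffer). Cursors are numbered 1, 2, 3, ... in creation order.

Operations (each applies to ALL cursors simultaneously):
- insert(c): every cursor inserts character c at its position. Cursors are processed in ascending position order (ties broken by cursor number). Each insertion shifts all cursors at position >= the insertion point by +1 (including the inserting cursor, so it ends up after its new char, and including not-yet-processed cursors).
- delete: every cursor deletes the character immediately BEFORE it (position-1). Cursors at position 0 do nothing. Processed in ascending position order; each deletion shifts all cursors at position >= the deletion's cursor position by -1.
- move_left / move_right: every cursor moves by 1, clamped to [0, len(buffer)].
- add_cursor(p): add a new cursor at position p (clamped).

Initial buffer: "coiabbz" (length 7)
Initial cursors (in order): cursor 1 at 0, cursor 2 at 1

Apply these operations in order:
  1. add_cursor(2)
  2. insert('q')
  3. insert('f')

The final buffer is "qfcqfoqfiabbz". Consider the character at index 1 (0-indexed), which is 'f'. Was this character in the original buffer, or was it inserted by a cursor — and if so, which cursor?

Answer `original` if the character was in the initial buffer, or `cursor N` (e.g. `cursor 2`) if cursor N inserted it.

Answer: cursor 1

Derivation:
After op 1 (add_cursor(2)): buffer="coiabbz" (len 7), cursors c1@0 c2@1 c3@2, authorship .......
After op 2 (insert('q')): buffer="qcqoqiabbz" (len 10), cursors c1@1 c2@3 c3@5, authorship 1.2.3.....
After op 3 (insert('f')): buffer="qfcqfoqfiabbz" (len 13), cursors c1@2 c2@5 c3@8, authorship 11.22.33.....
Authorship (.=original, N=cursor N): 1 1 . 2 2 . 3 3 . . . . .
Index 1: author = 1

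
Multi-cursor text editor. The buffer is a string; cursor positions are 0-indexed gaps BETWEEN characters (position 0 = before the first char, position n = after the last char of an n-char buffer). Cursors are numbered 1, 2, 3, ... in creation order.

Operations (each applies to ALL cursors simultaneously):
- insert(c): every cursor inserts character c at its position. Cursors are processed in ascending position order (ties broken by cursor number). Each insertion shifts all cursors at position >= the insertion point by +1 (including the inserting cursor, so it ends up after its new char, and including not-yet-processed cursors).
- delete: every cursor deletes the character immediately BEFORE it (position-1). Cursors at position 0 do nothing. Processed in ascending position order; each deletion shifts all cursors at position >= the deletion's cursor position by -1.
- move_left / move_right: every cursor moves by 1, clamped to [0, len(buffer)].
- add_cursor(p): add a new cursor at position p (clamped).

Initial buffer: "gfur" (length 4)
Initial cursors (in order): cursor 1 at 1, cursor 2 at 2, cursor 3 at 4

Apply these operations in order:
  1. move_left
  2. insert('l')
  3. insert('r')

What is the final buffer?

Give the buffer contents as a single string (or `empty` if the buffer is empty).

After op 1 (move_left): buffer="gfur" (len 4), cursors c1@0 c2@1 c3@3, authorship ....
After op 2 (insert('l')): buffer="lglfulr" (len 7), cursors c1@1 c2@3 c3@6, authorship 1.2..3.
After op 3 (insert('r')): buffer="lrglrfulrr" (len 10), cursors c1@2 c2@5 c3@9, authorship 11.22..33.

Answer: lrglrfulrr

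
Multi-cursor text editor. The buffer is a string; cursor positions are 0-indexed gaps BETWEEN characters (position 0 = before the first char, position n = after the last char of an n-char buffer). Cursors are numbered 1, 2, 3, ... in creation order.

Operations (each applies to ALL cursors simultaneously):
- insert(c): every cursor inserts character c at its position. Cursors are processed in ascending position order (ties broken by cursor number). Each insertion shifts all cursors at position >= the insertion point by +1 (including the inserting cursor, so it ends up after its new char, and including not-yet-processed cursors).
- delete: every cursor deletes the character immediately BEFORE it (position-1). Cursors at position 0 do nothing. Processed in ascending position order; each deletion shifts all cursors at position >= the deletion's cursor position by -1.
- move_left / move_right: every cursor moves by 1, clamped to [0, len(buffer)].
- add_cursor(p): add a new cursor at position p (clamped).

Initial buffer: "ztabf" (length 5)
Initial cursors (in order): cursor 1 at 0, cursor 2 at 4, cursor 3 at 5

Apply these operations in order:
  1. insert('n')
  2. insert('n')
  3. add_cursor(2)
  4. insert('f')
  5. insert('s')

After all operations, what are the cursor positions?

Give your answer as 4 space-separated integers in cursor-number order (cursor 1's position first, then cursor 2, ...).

After op 1 (insert('n')): buffer="nztabnfn" (len 8), cursors c1@1 c2@6 c3@8, authorship 1....2.3
After op 2 (insert('n')): buffer="nnztabnnfnn" (len 11), cursors c1@2 c2@8 c3@11, authorship 11....22.33
After op 3 (add_cursor(2)): buffer="nnztabnnfnn" (len 11), cursors c1@2 c4@2 c2@8 c3@11, authorship 11....22.33
After op 4 (insert('f')): buffer="nnffztabnnffnnf" (len 15), cursors c1@4 c4@4 c2@11 c3@15, authorship 1114....222.333
After op 5 (insert('s')): buffer="nnffssztabnnfsfnnfs" (len 19), cursors c1@6 c4@6 c2@14 c3@19, authorship 111414....2222.3333

Answer: 6 14 19 6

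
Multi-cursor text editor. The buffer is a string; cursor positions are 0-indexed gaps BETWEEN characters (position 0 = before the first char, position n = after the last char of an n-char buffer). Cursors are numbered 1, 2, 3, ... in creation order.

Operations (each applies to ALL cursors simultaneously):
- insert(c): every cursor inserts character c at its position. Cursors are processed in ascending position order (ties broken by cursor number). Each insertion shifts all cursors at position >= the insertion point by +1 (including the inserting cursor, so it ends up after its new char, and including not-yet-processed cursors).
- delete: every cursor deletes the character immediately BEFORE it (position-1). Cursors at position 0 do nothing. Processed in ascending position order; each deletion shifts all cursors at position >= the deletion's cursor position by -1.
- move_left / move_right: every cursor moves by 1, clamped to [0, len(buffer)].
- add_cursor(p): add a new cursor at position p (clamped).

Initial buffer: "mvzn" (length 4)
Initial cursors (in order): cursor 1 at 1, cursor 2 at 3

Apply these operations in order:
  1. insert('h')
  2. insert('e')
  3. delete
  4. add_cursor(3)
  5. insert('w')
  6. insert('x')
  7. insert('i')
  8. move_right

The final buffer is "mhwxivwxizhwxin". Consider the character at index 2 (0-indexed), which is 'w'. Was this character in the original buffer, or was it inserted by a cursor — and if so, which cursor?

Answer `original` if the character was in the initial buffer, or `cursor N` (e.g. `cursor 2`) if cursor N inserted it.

Answer: cursor 1

Derivation:
After op 1 (insert('h')): buffer="mhvzhn" (len 6), cursors c1@2 c2@5, authorship .1..2.
After op 2 (insert('e')): buffer="mhevzhen" (len 8), cursors c1@3 c2@7, authorship .11..22.
After op 3 (delete): buffer="mhvzhn" (len 6), cursors c1@2 c2@5, authorship .1..2.
After op 4 (add_cursor(3)): buffer="mhvzhn" (len 6), cursors c1@2 c3@3 c2@5, authorship .1..2.
After op 5 (insert('w')): buffer="mhwvwzhwn" (len 9), cursors c1@3 c3@5 c2@8, authorship .11.3.22.
After op 6 (insert('x')): buffer="mhwxvwxzhwxn" (len 12), cursors c1@4 c3@7 c2@11, authorship .111.33.222.
After op 7 (insert('i')): buffer="mhwxivwxizhwxin" (len 15), cursors c1@5 c3@9 c2@14, authorship .1111.333.2222.
After op 8 (move_right): buffer="mhwxivwxizhwxin" (len 15), cursors c1@6 c3@10 c2@15, authorship .1111.333.2222.
Authorship (.=original, N=cursor N): . 1 1 1 1 . 3 3 3 . 2 2 2 2 .
Index 2: author = 1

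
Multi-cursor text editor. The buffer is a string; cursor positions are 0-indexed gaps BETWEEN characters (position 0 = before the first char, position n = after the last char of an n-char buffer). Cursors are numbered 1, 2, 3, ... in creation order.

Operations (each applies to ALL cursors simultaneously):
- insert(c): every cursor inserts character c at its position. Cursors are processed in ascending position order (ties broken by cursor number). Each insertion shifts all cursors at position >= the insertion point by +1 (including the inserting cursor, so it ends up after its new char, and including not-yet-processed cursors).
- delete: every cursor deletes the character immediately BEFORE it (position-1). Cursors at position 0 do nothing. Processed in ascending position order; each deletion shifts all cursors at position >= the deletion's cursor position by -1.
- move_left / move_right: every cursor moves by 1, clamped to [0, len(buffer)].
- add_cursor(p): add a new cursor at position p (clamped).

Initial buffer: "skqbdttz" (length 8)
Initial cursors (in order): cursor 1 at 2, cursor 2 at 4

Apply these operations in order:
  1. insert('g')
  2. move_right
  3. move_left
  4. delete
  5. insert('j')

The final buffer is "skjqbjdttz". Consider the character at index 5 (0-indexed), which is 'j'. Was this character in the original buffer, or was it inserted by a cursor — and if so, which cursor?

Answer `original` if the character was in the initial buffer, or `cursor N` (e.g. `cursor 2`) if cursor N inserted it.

Answer: cursor 2

Derivation:
After op 1 (insert('g')): buffer="skgqbgdttz" (len 10), cursors c1@3 c2@6, authorship ..1..2....
After op 2 (move_right): buffer="skgqbgdttz" (len 10), cursors c1@4 c2@7, authorship ..1..2....
After op 3 (move_left): buffer="skgqbgdttz" (len 10), cursors c1@3 c2@6, authorship ..1..2....
After op 4 (delete): buffer="skqbdttz" (len 8), cursors c1@2 c2@4, authorship ........
After op 5 (insert('j')): buffer="skjqbjdttz" (len 10), cursors c1@3 c2@6, authorship ..1..2....
Authorship (.=original, N=cursor N): . . 1 . . 2 . . . .
Index 5: author = 2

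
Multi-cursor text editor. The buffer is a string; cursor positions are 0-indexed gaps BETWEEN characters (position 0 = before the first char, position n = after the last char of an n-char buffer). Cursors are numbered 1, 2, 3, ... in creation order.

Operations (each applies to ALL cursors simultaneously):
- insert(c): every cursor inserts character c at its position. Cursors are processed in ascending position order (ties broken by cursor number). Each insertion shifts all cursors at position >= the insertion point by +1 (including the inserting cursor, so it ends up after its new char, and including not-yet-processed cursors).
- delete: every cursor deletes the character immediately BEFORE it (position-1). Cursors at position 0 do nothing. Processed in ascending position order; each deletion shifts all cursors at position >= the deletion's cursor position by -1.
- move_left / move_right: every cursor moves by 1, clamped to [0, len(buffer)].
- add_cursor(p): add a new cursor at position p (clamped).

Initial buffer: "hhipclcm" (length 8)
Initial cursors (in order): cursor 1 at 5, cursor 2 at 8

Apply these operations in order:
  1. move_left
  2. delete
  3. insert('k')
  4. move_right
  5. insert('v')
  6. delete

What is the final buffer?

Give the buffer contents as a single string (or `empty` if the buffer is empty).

Answer: hhikclkm

Derivation:
After op 1 (move_left): buffer="hhipclcm" (len 8), cursors c1@4 c2@7, authorship ........
After op 2 (delete): buffer="hhiclm" (len 6), cursors c1@3 c2@5, authorship ......
After op 3 (insert('k')): buffer="hhikclkm" (len 8), cursors c1@4 c2@7, authorship ...1..2.
After op 4 (move_right): buffer="hhikclkm" (len 8), cursors c1@5 c2@8, authorship ...1..2.
After op 5 (insert('v')): buffer="hhikcvlkmv" (len 10), cursors c1@6 c2@10, authorship ...1.1.2.2
After op 6 (delete): buffer="hhikclkm" (len 8), cursors c1@5 c2@8, authorship ...1..2.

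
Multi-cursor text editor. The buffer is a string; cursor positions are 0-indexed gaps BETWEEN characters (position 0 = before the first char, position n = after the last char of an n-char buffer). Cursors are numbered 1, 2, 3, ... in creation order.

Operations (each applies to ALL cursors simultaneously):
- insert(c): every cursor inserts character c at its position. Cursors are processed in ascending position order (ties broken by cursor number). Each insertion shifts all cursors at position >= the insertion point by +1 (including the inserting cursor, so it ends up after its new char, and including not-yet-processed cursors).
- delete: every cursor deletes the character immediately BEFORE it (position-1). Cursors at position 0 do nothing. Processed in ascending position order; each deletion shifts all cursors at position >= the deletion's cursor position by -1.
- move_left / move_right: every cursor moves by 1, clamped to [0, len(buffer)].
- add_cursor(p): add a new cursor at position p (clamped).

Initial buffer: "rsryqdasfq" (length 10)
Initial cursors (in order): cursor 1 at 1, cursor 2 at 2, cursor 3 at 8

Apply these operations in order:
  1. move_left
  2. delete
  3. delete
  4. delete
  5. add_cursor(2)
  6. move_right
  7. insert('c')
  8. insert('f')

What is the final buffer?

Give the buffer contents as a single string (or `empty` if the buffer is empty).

After op 1 (move_left): buffer="rsryqdasfq" (len 10), cursors c1@0 c2@1 c3@7, authorship ..........
After op 2 (delete): buffer="sryqdsfq" (len 8), cursors c1@0 c2@0 c3@5, authorship ........
After op 3 (delete): buffer="sryqsfq" (len 7), cursors c1@0 c2@0 c3@4, authorship .......
After op 4 (delete): buffer="srysfq" (len 6), cursors c1@0 c2@0 c3@3, authorship ......
After op 5 (add_cursor(2)): buffer="srysfq" (len 6), cursors c1@0 c2@0 c4@2 c3@3, authorship ......
After op 6 (move_right): buffer="srysfq" (len 6), cursors c1@1 c2@1 c4@3 c3@4, authorship ......
After op 7 (insert('c')): buffer="sccrycscfq" (len 10), cursors c1@3 c2@3 c4@6 c3@8, authorship .12..4.3..
After op 8 (insert('f')): buffer="sccffrycfscffq" (len 14), cursors c1@5 c2@5 c4@9 c3@12, authorship .1212..44.33..

Answer: sccffrycfscffq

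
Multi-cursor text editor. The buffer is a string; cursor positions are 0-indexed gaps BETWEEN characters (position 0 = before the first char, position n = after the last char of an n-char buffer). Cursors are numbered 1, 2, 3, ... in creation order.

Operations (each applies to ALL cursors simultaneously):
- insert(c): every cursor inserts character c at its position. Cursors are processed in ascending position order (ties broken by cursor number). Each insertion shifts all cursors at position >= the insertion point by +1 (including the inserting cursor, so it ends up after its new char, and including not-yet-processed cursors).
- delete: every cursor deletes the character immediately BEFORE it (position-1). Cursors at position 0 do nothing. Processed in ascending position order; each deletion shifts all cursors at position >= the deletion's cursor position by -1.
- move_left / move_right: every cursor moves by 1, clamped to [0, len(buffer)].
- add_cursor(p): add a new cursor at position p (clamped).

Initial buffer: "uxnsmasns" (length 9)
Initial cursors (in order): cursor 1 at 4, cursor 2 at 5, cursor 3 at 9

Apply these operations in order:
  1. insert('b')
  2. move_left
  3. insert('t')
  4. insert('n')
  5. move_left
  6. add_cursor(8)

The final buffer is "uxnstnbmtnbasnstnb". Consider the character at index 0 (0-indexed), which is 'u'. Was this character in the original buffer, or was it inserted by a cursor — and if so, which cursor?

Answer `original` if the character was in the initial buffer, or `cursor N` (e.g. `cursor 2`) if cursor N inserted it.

Answer: original

Derivation:
After op 1 (insert('b')): buffer="uxnsbmbasnsb" (len 12), cursors c1@5 c2@7 c3@12, authorship ....1.2....3
After op 2 (move_left): buffer="uxnsbmbasnsb" (len 12), cursors c1@4 c2@6 c3@11, authorship ....1.2....3
After op 3 (insert('t')): buffer="uxnstbmtbasnstb" (len 15), cursors c1@5 c2@8 c3@14, authorship ....11.22....33
After op 4 (insert('n')): buffer="uxnstnbmtnbasnstnb" (len 18), cursors c1@6 c2@10 c3@17, authorship ....111.222....333
After op 5 (move_left): buffer="uxnstnbmtnbasnstnb" (len 18), cursors c1@5 c2@9 c3@16, authorship ....111.222....333
After op 6 (add_cursor(8)): buffer="uxnstnbmtnbasnstnb" (len 18), cursors c1@5 c4@8 c2@9 c3@16, authorship ....111.222....333
Authorship (.=original, N=cursor N): . . . . 1 1 1 . 2 2 2 . . . . 3 3 3
Index 0: author = original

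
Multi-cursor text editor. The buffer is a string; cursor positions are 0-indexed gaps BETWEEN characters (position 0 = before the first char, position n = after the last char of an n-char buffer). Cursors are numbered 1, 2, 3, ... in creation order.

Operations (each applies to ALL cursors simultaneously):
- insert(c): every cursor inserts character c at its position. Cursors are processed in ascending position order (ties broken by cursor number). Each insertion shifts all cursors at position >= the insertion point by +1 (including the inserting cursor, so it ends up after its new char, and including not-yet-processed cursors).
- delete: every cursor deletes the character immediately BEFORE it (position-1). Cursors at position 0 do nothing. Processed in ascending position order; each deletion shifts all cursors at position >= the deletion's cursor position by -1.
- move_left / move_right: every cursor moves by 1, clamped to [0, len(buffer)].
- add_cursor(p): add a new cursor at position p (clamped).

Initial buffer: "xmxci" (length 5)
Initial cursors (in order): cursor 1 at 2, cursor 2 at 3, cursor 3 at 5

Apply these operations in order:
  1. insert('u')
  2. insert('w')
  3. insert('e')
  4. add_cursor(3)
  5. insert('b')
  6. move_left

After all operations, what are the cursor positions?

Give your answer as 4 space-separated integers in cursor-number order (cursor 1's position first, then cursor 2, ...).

After op 1 (insert('u')): buffer="xmuxuciu" (len 8), cursors c1@3 c2@5 c3@8, authorship ..1.2..3
After op 2 (insert('w')): buffer="xmuwxuwciuw" (len 11), cursors c1@4 c2@7 c3@11, authorship ..11.22..33
After op 3 (insert('e')): buffer="xmuwexuweciuwe" (len 14), cursors c1@5 c2@9 c3@14, authorship ..111.222..333
After op 4 (add_cursor(3)): buffer="xmuwexuweciuwe" (len 14), cursors c4@3 c1@5 c2@9 c3@14, authorship ..111.222..333
After op 5 (insert('b')): buffer="xmubwebxuwebciuweb" (len 18), cursors c4@4 c1@7 c2@12 c3@18, authorship ..14111.2222..3333
After op 6 (move_left): buffer="xmubwebxuwebciuweb" (len 18), cursors c4@3 c1@6 c2@11 c3@17, authorship ..14111.2222..3333

Answer: 6 11 17 3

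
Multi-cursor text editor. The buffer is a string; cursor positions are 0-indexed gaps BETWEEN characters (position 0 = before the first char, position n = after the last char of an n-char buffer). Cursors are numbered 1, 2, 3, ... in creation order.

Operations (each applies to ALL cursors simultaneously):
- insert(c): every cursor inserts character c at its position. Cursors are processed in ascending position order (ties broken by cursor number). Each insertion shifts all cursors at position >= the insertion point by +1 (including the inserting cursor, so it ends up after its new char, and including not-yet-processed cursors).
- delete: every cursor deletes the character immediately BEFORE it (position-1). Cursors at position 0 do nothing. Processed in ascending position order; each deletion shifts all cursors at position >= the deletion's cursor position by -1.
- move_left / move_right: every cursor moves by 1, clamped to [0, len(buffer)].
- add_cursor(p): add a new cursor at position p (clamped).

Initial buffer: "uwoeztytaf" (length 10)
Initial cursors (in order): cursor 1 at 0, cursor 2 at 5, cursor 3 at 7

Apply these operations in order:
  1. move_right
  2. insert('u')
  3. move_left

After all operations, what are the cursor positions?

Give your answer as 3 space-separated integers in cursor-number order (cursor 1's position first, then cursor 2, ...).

After op 1 (move_right): buffer="uwoeztytaf" (len 10), cursors c1@1 c2@6 c3@8, authorship ..........
After op 2 (insert('u')): buffer="uuwoeztuytuaf" (len 13), cursors c1@2 c2@8 c3@11, authorship .1.....2..3..
After op 3 (move_left): buffer="uuwoeztuytuaf" (len 13), cursors c1@1 c2@7 c3@10, authorship .1.....2..3..

Answer: 1 7 10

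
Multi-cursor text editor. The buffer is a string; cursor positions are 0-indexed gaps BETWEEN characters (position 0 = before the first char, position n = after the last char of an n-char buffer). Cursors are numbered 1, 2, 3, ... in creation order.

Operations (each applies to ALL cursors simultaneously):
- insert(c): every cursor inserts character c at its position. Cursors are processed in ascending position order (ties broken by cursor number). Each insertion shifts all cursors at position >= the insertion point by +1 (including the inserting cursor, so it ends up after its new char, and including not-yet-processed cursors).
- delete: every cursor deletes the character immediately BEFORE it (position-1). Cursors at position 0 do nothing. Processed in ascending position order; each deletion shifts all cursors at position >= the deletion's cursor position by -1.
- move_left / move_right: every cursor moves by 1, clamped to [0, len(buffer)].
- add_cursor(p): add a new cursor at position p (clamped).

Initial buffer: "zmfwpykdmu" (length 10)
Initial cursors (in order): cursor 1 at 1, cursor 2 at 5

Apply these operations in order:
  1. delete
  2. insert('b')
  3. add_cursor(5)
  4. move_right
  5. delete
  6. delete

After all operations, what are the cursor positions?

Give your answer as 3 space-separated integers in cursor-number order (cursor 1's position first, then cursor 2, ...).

Answer: 0 0 0

Derivation:
After op 1 (delete): buffer="mfwykdmu" (len 8), cursors c1@0 c2@3, authorship ........
After op 2 (insert('b')): buffer="bmfwbykdmu" (len 10), cursors c1@1 c2@5, authorship 1...2.....
After op 3 (add_cursor(5)): buffer="bmfwbykdmu" (len 10), cursors c1@1 c2@5 c3@5, authorship 1...2.....
After op 4 (move_right): buffer="bmfwbykdmu" (len 10), cursors c1@2 c2@6 c3@6, authorship 1...2.....
After op 5 (delete): buffer="bfwkdmu" (len 7), cursors c1@1 c2@3 c3@3, authorship 1......
After op 6 (delete): buffer="kdmu" (len 4), cursors c1@0 c2@0 c3@0, authorship ....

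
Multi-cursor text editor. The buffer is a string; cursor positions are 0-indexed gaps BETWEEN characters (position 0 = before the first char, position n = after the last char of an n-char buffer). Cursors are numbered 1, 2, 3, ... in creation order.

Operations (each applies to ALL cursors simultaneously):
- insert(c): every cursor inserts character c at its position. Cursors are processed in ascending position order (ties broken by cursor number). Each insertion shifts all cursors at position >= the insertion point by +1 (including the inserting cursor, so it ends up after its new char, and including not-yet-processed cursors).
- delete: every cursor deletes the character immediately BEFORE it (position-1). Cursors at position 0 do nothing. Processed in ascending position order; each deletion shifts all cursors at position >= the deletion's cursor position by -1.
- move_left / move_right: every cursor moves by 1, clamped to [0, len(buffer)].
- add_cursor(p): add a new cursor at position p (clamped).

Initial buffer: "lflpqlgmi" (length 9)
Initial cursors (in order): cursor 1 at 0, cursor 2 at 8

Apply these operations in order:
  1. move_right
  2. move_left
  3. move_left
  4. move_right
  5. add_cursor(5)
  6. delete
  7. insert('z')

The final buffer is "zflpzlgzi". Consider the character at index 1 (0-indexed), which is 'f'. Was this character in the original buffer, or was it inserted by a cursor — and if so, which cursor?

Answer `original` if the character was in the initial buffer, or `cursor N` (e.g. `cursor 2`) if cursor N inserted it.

Answer: original

Derivation:
After op 1 (move_right): buffer="lflpqlgmi" (len 9), cursors c1@1 c2@9, authorship .........
After op 2 (move_left): buffer="lflpqlgmi" (len 9), cursors c1@0 c2@8, authorship .........
After op 3 (move_left): buffer="lflpqlgmi" (len 9), cursors c1@0 c2@7, authorship .........
After op 4 (move_right): buffer="lflpqlgmi" (len 9), cursors c1@1 c2@8, authorship .........
After op 5 (add_cursor(5)): buffer="lflpqlgmi" (len 9), cursors c1@1 c3@5 c2@8, authorship .........
After op 6 (delete): buffer="flplgi" (len 6), cursors c1@0 c3@3 c2@5, authorship ......
After op 7 (insert('z')): buffer="zflpzlgzi" (len 9), cursors c1@1 c3@5 c2@8, authorship 1...3..2.
Authorship (.=original, N=cursor N): 1 . . . 3 . . 2 .
Index 1: author = original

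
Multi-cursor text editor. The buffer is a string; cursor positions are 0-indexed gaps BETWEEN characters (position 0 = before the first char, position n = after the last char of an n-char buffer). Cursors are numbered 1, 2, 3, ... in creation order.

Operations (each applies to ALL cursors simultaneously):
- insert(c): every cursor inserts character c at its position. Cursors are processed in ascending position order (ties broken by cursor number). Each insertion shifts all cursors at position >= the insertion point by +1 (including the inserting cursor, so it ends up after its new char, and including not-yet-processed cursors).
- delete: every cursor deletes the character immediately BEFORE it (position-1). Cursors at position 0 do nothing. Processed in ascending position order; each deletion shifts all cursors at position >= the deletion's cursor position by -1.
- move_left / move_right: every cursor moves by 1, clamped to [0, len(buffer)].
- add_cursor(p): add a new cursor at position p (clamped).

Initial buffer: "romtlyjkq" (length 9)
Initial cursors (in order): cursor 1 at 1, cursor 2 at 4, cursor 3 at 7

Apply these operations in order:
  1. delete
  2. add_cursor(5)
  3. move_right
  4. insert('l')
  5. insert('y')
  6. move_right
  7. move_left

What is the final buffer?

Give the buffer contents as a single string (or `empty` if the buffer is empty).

After op 1 (delete): buffer="omlykq" (len 6), cursors c1@0 c2@2 c3@4, authorship ......
After op 2 (add_cursor(5)): buffer="omlykq" (len 6), cursors c1@0 c2@2 c3@4 c4@5, authorship ......
After op 3 (move_right): buffer="omlykq" (len 6), cursors c1@1 c2@3 c3@5 c4@6, authorship ......
After op 4 (insert('l')): buffer="olmllyklql" (len 10), cursors c1@2 c2@5 c3@8 c4@10, authorship .1..2..3.4
After op 5 (insert('y')): buffer="olymllyyklyqly" (len 14), cursors c1@3 c2@7 c3@11 c4@14, authorship .11..22..33.44
After op 6 (move_right): buffer="olymllyyklyqly" (len 14), cursors c1@4 c2@8 c3@12 c4@14, authorship .11..22..33.44
After op 7 (move_left): buffer="olymllyyklyqly" (len 14), cursors c1@3 c2@7 c3@11 c4@13, authorship .11..22..33.44

Answer: olymllyyklyqly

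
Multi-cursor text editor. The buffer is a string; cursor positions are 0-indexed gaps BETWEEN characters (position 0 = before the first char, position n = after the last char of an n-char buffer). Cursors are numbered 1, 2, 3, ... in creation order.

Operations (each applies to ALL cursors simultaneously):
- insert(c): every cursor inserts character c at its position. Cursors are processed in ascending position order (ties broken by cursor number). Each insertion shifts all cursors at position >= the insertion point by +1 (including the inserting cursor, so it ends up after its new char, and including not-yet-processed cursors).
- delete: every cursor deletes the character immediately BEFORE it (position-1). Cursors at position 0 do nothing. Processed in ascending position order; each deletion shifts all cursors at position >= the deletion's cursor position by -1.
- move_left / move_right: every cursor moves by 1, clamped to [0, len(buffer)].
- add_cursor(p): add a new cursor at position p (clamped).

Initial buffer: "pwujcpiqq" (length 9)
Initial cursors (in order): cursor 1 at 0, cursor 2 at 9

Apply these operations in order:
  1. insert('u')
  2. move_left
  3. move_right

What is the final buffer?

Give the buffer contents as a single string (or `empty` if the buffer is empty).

Answer: upwujcpiqqu

Derivation:
After op 1 (insert('u')): buffer="upwujcpiqqu" (len 11), cursors c1@1 c2@11, authorship 1.........2
After op 2 (move_left): buffer="upwujcpiqqu" (len 11), cursors c1@0 c2@10, authorship 1.........2
After op 3 (move_right): buffer="upwujcpiqqu" (len 11), cursors c1@1 c2@11, authorship 1.........2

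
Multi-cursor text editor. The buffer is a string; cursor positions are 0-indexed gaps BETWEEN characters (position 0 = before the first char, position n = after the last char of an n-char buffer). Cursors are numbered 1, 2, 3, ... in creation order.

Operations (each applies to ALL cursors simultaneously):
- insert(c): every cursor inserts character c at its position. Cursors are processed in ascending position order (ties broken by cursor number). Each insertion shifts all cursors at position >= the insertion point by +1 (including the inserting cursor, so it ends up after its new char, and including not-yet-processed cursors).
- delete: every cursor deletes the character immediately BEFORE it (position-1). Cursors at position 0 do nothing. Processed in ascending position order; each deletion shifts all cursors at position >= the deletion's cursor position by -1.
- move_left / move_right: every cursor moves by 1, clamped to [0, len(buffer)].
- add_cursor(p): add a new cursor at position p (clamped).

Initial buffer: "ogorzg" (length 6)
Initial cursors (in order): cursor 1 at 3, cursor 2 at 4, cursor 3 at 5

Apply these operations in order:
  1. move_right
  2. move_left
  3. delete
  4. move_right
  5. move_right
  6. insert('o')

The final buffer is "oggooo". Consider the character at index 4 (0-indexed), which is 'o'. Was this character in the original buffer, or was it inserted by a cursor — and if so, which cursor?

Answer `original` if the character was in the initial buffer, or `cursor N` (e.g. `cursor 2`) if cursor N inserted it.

After op 1 (move_right): buffer="ogorzg" (len 6), cursors c1@4 c2@5 c3@6, authorship ......
After op 2 (move_left): buffer="ogorzg" (len 6), cursors c1@3 c2@4 c3@5, authorship ......
After op 3 (delete): buffer="ogg" (len 3), cursors c1@2 c2@2 c3@2, authorship ...
After op 4 (move_right): buffer="ogg" (len 3), cursors c1@3 c2@3 c3@3, authorship ...
After op 5 (move_right): buffer="ogg" (len 3), cursors c1@3 c2@3 c3@3, authorship ...
After op 6 (insert('o')): buffer="oggooo" (len 6), cursors c1@6 c2@6 c3@6, authorship ...123
Authorship (.=original, N=cursor N): . . . 1 2 3
Index 4: author = 2

Answer: cursor 2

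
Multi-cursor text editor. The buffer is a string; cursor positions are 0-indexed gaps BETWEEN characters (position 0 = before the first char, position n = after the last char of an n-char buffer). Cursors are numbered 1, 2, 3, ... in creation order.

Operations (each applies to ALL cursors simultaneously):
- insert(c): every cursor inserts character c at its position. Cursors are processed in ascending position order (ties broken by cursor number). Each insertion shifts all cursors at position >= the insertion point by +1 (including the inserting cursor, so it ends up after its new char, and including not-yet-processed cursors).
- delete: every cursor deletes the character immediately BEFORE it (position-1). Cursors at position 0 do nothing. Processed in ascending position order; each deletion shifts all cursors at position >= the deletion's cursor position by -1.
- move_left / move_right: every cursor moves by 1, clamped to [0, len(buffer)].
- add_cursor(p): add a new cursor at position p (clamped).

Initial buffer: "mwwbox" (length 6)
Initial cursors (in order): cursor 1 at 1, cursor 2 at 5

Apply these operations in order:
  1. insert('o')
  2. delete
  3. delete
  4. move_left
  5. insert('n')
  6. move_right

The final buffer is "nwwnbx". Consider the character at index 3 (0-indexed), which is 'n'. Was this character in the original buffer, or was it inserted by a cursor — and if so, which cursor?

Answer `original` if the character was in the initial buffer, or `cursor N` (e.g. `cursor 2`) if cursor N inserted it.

After op 1 (insert('o')): buffer="mowwboox" (len 8), cursors c1@2 c2@7, authorship .1....2.
After op 2 (delete): buffer="mwwbox" (len 6), cursors c1@1 c2@5, authorship ......
After op 3 (delete): buffer="wwbx" (len 4), cursors c1@0 c2@3, authorship ....
After op 4 (move_left): buffer="wwbx" (len 4), cursors c1@0 c2@2, authorship ....
After op 5 (insert('n')): buffer="nwwnbx" (len 6), cursors c1@1 c2@4, authorship 1..2..
After op 6 (move_right): buffer="nwwnbx" (len 6), cursors c1@2 c2@5, authorship 1..2..
Authorship (.=original, N=cursor N): 1 . . 2 . .
Index 3: author = 2

Answer: cursor 2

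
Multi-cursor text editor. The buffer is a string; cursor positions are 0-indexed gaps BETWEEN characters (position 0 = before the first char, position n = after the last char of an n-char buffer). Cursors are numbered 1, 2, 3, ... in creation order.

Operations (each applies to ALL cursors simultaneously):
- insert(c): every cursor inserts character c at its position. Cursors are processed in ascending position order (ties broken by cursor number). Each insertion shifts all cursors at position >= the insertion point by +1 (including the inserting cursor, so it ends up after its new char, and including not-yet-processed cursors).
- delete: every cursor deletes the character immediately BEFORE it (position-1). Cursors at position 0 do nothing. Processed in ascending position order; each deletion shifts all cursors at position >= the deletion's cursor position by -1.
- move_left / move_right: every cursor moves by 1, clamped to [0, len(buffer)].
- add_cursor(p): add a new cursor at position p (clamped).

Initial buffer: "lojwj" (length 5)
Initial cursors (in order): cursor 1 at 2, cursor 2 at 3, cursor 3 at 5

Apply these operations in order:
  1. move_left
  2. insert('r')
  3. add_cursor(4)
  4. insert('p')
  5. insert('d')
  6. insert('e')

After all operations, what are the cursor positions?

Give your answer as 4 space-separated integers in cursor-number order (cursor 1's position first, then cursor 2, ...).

Answer: 5 13 19 13

Derivation:
After op 1 (move_left): buffer="lojwj" (len 5), cursors c1@1 c2@2 c3@4, authorship .....
After op 2 (insert('r')): buffer="lrorjwrj" (len 8), cursors c1@2 c2@4 c3@7, authorship .1.2..3.
After op 3 (add_cursor(4)): buffer="lrorjwrj" (len 8), cursors c1@2 c2@4 c4@4 c3@7, authorship .1.2..3.
After op 4 (insert('p')): buffer="lrporppjwrpj" (len 12), cursors c1@3 c2@7 c4@7 c3@11, authorship .11.224..33.
After op 5 (insert('d')): buffer="lrpdorppddjwrpdj" (len 16), cursors c1@4 c2@10 c4@10 c3@15, authorship .111.22424..333.
After op 6 (insert('e')): buffer="lrpdeorppddeejwrpdej" (len 20), cursors c1@5 c2@13 c4@13 c3@19, authorship .1111.2242424..3333.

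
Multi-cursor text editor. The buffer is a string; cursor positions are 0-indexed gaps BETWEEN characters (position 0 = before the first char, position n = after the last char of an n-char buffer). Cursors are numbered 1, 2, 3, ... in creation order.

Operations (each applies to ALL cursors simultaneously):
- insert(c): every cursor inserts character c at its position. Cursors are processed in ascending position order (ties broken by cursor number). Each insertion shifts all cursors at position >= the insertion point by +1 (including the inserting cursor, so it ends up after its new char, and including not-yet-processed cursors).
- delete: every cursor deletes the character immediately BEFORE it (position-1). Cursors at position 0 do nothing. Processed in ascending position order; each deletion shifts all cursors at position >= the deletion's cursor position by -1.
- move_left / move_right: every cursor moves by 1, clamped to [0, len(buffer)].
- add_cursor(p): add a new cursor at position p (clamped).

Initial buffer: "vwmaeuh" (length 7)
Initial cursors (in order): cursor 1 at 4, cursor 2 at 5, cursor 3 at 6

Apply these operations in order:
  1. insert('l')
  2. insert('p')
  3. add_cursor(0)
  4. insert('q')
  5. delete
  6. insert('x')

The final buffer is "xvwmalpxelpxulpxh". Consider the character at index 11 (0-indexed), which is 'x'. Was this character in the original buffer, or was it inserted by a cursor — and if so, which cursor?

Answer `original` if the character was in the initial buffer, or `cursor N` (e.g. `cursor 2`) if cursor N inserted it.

Answer: cursor 2

Derivation:
After op 1 (insert('l')): buffer="vwmalelulh" (len 10), cursors c1@5 c2@7 c3@9, authorship ....1.2.3.
After op 2 (insert('p')): buffer="vwmalpelpulph" (len 13), cursors c1@6 c2@9 c3@12, authorship ....11.22.33.
After op 3 (add_cursor(0)): buffer="vwmalpelpulph" (len 13), cursors c4@0 c1@6 c2@9 c3@12, authorship ....11.22.33.
After op 4 (insert('q')): buffer="qvwmalpqelpqulpqh" (len 17), cursors c4@1 c1@8 c2@12 c3@16, authorship 4....111.222.333.
After op 5 (delete): buffer="vwmalpelpulph" (len 13), cursors c4@0 c1@6 c2@9 c3@12, authorship ....11.22.33.
After op 6 (insert('x')): buffer="xvwmalpxelpxulpxh" (len 17), cursors c4@1 c1@8 c2@12 c3@16, authorship 4....111.222.333.
Authorship (.=original, N=cursor N): 4 . . . . 1 1 1 . 2 2 2 . 3 3 3 .
Index 11: author = 2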